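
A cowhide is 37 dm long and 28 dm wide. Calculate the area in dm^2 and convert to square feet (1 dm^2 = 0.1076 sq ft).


1036 dm^2
111.47 sq ft


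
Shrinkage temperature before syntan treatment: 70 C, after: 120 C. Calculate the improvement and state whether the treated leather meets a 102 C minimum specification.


Improvement = 120 - 70 = 50 C
Spec check: 120 C >= 102 C? Yes


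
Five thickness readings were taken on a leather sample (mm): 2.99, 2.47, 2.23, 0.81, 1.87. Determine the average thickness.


2.07 mm

Sum = 2.99 + 2.47 + 2.23 + 0.81 + 1.87 = 10.37
Average = 10.37 / 5 = 2.07 mm


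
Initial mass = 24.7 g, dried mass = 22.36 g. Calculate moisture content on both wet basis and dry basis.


Wet basis = 9.5%
Dry basis = 10.5%

Moisture lost = 24.7 - 22.36 = 2.34 g
Wet basis MC = 2.34 / 24.7 x 100 = 9.5%
Dry basis MC = 2.34 / 22.36 x 100 = 10.5%


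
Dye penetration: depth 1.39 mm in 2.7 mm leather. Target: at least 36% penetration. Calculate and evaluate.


Penetration = 1.39 / 2.7 x 100 = 51.5%
Target: 36%
Meets target: Yes


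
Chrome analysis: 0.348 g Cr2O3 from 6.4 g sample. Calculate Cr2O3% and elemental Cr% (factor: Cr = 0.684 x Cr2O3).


Cr2O3 = 5.44%
Cr = 3.72%


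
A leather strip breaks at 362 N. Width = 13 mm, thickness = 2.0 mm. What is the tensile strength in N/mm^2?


Cross-sectional area = 13 x 2.0 = 26.0 mm^2
Tensile strength = 362 / 26.0 = 13.92 N/mm^2


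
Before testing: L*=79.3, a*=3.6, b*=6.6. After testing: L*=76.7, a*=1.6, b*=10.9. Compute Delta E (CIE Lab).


Delta E = 5.41

dL = 76.7 - 79.3 = -2.6
da = 1.6 - 3.6 = -2.0
db = 10.9 - 6.6 = 4.3
dE = sqrt((-2.6)^2 + (-2.0)^2 + (4.3)^2) = 5.41


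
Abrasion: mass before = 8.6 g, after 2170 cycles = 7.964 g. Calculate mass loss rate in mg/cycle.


Mass loss = 8.6 - 7.964 = 0.636 g
Rate = 0.636 / 2170 x 1000 = 0.293 mg/cycle


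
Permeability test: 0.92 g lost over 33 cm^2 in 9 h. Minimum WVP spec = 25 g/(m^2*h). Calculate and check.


WVP = 30.98 g/(m^2*h)
Meets specification: Yes

WVP = 0.92 / (33 x 9) x 10000 = 30.98 g/(m^2*h)
Minimum: 25 g/(m^2*h)
Meets spec: Yes


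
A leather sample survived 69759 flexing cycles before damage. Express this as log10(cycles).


4.84

log10(69759) = 4.84


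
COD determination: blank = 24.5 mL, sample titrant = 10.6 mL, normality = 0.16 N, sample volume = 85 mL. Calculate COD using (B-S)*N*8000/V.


209.3 mg/L

COD = (24.5 - 10.6) x 0.16 x 8000 / 85
COD = 13.9 x 0.16 x 8000 / 85
COD = 209.3 mg/L


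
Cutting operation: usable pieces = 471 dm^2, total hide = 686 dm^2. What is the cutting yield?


68.7%


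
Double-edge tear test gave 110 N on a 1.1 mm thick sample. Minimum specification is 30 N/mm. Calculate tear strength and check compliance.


Tear strength = 110 / 1.1 = 100.0 N/mm
Required minimum = 30 N/mm
Compliant: Yes


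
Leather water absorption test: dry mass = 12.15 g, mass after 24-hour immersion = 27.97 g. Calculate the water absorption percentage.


Water absorbed = 27.97 - 12.15 = 15.82 g
WA% = 15.82 / 12.15 x 100 = 130.2%


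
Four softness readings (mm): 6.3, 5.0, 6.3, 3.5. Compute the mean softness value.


5.28 mm


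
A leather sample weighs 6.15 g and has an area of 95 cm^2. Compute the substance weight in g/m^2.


Substance weight = mass / area x 10000
SW = 6.15 / 95 x 10000
SW = 647.4 g/m^2


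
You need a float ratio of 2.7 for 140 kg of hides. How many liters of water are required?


Water = hide weight x target ratio
Water = 140 x 2.7 = 378.0 L


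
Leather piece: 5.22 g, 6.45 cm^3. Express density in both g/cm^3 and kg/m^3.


Density = 5.22 / 6.45 = 0.809 g/cm^3
Convert: 0.809 x 1000 = 809 kg/m^3


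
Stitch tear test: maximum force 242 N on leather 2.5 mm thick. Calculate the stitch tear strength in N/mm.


Stitch tear strength = force / thickness
STS = 242 / 2.5 = 96.8 N/mm


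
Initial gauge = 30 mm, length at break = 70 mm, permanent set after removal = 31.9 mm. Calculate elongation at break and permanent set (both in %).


Elongation at break = (70 - 30) / 30 x 100 = 133.3%
Permanent set = (31.9 - 30) / 30 x 100 = 6.3%


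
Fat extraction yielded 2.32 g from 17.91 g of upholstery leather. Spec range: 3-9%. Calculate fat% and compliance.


Fat% = 2.32 / 17.91 x 100 = 13.0%
Spec range: 3-9%
Compliant: No


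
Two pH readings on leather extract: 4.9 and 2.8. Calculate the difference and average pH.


Difference = |4.9 - 2.8| = 2.1
Average = (4.9 + 2.8) / 2 = 3.85


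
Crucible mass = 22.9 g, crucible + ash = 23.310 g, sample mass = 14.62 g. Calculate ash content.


Ash mass = 23.310 - 22.9 = 0.410 g
Ash% = 0.410 / 14.62 x 100 = 2.80%


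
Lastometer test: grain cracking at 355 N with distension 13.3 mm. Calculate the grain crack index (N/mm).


26.7 N/mm

Grain crack index = force / distension
Index = 355 / 13.3 = 26.7 N/mm


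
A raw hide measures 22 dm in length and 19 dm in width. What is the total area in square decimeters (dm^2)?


418 dm^2


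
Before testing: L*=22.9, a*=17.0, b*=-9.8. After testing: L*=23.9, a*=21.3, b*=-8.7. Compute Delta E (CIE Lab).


dL = 23.9 - 22.9 = 1.0
da = 21.3 - 17.0 = 4.3
db = -8.7 - (-9.8) = 1.1
dE = sqrt((1.0)^2 + (4.3)^2 + (1.1)^2) = 4.55


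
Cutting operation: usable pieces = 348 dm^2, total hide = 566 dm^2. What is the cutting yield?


Yield = usable / total x 100
Yield = 348 / 566 x 100 = 61.5%


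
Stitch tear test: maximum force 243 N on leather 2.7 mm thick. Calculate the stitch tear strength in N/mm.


Stitch tear strength = force / thickness
STS = 243 / 2.7 = 90.0 N/mm


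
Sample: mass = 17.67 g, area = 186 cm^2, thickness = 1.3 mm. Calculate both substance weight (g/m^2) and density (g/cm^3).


SW = 17.67 / 186 x 10000 = 950.0 g/m^2
Volume = 186 x 1.3 / 10 = 24.18 cm^3
Density = 17.67 / 24.18 = 0.731 g/cm^3


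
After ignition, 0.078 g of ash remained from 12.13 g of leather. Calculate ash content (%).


Ash% = 0.078 / 12.13 x 100
Ash% = 0.64%


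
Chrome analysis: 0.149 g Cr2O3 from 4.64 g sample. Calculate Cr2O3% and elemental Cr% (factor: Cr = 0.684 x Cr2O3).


Cr2O3 = 3.21%
Cr = 2.20%


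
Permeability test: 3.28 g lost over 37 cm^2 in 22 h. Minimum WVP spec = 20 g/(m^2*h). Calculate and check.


WVP = 40.29 g/(m^2*h)
Meets specification: Yes

WVP = 3.28 / (37 x 22) x 10000 = 40.29 g/(m^2*h)
Minimum: 20 g/(m^2*h)
Meets spec: Yes


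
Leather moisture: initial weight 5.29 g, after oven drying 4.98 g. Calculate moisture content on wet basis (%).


Moisture = 5.29 - 4.98 = 0.31 g
MC = 0.31 / 5.29 x 100 = 5.9%


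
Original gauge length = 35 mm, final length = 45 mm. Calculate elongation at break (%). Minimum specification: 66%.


Elongation = 28.6%
Meets spec: No

Extension = 45 - 35 = 10 mm
Elongation = 10 / 35 x 100 = 28.6%
Minimum required: 66%
Meets specification: No


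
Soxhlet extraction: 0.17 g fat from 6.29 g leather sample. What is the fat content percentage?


Fat content = 0.17 / 6.29 x 100
Fat = 2.7%


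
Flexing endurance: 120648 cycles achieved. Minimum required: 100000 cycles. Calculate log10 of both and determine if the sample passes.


log10(120648) = 5.08
log10(100000) = 5.00
Passes: Yes


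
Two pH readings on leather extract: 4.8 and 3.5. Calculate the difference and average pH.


Difference = |4.8 - 3.5| = 1.3
Average = (4.8 + 3.5) / 2 = 4.15


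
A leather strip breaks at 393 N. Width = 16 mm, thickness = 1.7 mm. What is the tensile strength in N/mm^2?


14.45 N/mm^2

Cross-sectional area = 16 x 1.7 = 27.2 mm^2
Tensile strength = 393 / 27.2 = 14.45 N/mm^2


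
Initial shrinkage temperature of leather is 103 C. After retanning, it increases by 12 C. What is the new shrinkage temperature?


New Ts = 103 + 12 = 115 C


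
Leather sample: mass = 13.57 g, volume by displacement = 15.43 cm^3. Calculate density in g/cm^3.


0.879 g/cm^3

Density = mass / volume
Density = 13.57 / 15.43 = 0.879 g/cm^3


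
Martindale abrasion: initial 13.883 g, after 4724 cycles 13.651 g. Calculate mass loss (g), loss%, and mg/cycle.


Mass loss = 0.232 g
Loss = 1.67%
Rate = 0.049 mg/cycle

Loss = 13.883 - 13.651 = 0.232 g
Loss% = 0.232 / 13.883 x 100 = 1.67%
Rate = 0.232 / 4724 x 1000 = 0.049 mg/cycle


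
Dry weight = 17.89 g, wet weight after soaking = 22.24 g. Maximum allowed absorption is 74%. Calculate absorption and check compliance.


WA = (22.24 - 17.89) / 17.89 x 100 = 24.3%
Maximum allowed: 74%
Compliant: Yes


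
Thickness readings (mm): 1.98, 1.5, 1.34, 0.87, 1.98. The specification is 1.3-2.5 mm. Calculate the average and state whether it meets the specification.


Sum = 7.67
Average = 7.67 / 5 = 1.53 mm
Specification range: 1.3 to 2.5 mm
Within spec: Yes


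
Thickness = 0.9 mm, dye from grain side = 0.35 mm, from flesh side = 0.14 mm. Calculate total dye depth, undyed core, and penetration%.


Total dyed = 0.49 mm
Undyed core = 0.41 mm
Penetration = 54.4%

Total dyed = 0.35 + 0.14 = 0.49 mm
Undyed core = 0.9 - 0.49 = 0.41 mm
Penetration = 0.49 / 0.9 x 100 = 54.4%


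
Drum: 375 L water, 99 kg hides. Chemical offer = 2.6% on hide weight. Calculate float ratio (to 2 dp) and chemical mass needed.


Float ratio = 3.79
Chemical needed = 2.574 kg


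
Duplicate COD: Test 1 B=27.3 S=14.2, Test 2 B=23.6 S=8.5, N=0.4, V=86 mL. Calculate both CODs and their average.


COD1 = 487.4 mg/L
COD2 = 561.9 mg/L
Average = 524.7 mg/L


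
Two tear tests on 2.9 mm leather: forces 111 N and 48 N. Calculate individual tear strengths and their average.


Tear 1 = 111 / 2.9 = 38.3 N/mm
Tear 2 = 48 / 2.9 = 16.6 N/mm
Average = (38.3 + 16.6) / 2 = 27.5 N/mm


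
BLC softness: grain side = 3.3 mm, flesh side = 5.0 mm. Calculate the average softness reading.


4.15 mm


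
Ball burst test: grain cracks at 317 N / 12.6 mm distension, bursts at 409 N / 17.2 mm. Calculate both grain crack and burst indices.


Crack index = 317 / 12.6 = 25.2 N/mm
Burst index = 409 / 17.2 = 23.8 N/mm


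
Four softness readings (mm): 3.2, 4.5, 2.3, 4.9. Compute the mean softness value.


Sum = 3.2 + 4.5 + 2.3 + 4.9
Mean = 14.9 / 4 = 3.73 mm


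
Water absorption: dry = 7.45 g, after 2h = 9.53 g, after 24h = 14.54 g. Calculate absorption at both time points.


2h absorption = 27.9%
24h absorption = 95.2%


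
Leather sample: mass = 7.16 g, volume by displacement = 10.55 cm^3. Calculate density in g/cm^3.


Density = mass / volume
Density = 7.16 / 10.55 = 0.679 g/cm^3


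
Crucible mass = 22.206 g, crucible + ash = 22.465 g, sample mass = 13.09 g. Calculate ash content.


Ash mass = 22.465 - 22.206 = 0.259 g
Ash% = 0.259 / 13.09 x 100 = 1.98%


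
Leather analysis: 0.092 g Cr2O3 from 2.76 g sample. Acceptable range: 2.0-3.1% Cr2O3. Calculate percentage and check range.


Cr2O3 = 3.33%
Within range: No

Cr2O3% = 0.092 / 2.76 x 100 = 3.33%
Acceptable range: 2.0 to 3.1%
Within range: No


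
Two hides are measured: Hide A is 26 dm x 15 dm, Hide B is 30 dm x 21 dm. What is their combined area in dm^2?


1020 dm^2


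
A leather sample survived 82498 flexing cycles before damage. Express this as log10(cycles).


log10(82498) = 4.92


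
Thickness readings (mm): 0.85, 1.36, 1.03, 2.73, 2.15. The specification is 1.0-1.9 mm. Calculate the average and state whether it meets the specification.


Average = 1.62 mm
Within specification: Yes


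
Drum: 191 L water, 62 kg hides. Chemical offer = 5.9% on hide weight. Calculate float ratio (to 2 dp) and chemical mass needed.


Float ratio = 3.08
Chemical needed = 3.658 kg


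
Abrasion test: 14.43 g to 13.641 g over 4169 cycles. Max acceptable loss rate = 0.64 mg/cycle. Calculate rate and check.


Loss = 14.43 - 13.641 = 0.789 g
Rate = 0.789 g / 4169 cycles x 1000 = 0.189 mg/cycle
Max = 0.64 mg/cycle
Passes: Yes


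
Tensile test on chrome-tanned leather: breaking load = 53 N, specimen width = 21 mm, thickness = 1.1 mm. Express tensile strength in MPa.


2.29 MPa

Cross-section = 21 x 1.1 = 23.1 mm^2
TS = 53 / 23.1 = 2.29 MPa
(1 N/mm^2 = 1 MPa)


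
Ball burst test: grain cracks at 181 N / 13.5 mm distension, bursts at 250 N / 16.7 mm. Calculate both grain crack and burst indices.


Crack index = 13.4 N/mm
Burst index = 15.0 N/mm


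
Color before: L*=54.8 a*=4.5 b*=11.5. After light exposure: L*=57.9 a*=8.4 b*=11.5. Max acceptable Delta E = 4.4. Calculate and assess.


dL = 3.1, da = 3.9, db = 0.0
dE = sqrt((3.1)^2 + (3.9)^2 + (0.0)^2) = 4.98
Max = 4.4
Passes: No


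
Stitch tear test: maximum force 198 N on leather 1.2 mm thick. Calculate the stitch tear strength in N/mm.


165.0 N/mm


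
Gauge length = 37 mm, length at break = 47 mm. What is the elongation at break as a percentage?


27.0%


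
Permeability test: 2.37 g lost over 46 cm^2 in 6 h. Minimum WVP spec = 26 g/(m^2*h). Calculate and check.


WVP = 2.37 / (46 x 6) x 10000 = 85.87 g/(m^2*h)
Minimum: 26 g/(m^2*h)
Meets spec: Yes


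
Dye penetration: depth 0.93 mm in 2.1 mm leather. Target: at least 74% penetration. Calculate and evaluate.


Penetration = 0.93 / 2.1 x 100 = 44.3%
Target: 74%
Meets target: No


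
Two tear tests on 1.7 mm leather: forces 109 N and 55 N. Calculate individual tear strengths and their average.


Tear 1 = 64.1 N/mm
Tear 2 = 32.4 N/mm
Average = 48.3 N/mm

Tear 1 = 109 / 1.7 = 64.1 N/mm
Tear 2 = 55 / 1.7 = 32.4 N/mm
Average = (64.1 + 32.4) / 2 = 48.3 N/mm


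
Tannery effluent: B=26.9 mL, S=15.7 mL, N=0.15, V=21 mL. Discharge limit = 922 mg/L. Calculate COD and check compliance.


COD = 640.0 mg/L
Compliant: Yes

COD = (26.9 - 15.7) x 0.15 x 8000 / 21 = 640.0 mg/L
Limit: 922 mg/L
Compliant: Yes


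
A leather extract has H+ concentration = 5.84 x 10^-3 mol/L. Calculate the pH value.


pH = -log10[H+]
pH = -log10(5.84 x 10^-3) = 2.23


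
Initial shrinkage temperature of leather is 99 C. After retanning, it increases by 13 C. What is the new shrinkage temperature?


112 C

New Ts = 99 + 13 = 112 C


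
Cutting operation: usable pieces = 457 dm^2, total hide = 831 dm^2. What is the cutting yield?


Yield = usable / total x 100
Yield = 457 / 831 x 100 = 55.0%


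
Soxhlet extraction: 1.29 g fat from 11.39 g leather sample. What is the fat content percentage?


Fat content = 1.29 / 11.39 x 100
Fat = 11.3%


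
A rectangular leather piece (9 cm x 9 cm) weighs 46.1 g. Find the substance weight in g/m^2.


5691.4 g/m^2


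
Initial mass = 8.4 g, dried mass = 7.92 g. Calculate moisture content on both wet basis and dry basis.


Moisture lost = 8.4 - 7.92 = 0.48 g
Wet basis MC = 0.48 / 8.4 x 100 = 5.7%
Dry basis MC = 0.48 / 7.92 x 100 = 6.1%


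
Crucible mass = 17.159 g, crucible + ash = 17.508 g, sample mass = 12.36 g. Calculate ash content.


Ash mass = 17.508 - 17.159 = 0.349 g
Ash% = 0.349 / 12.36 x 100 = 2.82%


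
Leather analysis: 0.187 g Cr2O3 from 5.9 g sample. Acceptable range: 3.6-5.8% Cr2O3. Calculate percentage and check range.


Cr2O3% = 0.187 / 5.9 x 100 = 3.17%
Acceptable range: 3.6 to 5.8%
Within range: No


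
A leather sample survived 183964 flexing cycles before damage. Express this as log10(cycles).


5.26

log10(183964) = 5.26


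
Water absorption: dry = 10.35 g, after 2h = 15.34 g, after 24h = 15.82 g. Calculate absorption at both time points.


WA (2h) = (15.34 - 10.35) / 10.35 x 100 = 48.2%
WA (24h) = (15.82 - 10.35) / 10.35 x 100 = 52.9%


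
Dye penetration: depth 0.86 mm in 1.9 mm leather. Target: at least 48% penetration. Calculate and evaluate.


Penetration = 0.86 / 1.9 x 100 = 45.3%
Target: 48%
Meets target: No


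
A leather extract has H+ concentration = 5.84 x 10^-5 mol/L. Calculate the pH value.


pH = -log10[H+]
pH = -log10(5.84 x 10^-5) = 4.23


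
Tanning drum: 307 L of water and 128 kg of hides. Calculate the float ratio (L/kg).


Float ratio = water / hide weight
Ratio = 307 / 128 = 2.4


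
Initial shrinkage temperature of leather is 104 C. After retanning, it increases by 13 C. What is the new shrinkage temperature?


117 C

New Ts = 104 + 13 = 117 C


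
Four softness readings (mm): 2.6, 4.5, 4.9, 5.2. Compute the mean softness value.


Sum = 2.6 + 4.5 + 4.9 + 5.2
Mean = 17.2 / 4 = 4.30 mm


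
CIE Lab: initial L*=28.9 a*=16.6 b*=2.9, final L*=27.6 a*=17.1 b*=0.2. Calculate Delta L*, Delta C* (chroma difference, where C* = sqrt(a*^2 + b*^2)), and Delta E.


Delta L* = -1.3
Delta C* = 0.25
Delta E = 3.04

Delta L* = 27.6 - 28.9 = -1.3
C1* = sqrt((16.6)^2 + (2.9)^2) = 16.851
C2* = sqrt((17.1)^2 + (0.2)^2) = 17.101
Delta C* = 17.101 - 16.851 = 0.25
Delta E = sqrt((-1.3)^2 + (0.5)^2 + (-2.7)^2) = 3.04


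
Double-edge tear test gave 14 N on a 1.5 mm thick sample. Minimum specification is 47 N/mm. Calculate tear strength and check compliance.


Tear strength = 14 / 1.5 = 9.3 N/mm
Required minimum = 47 N/mm
Compliant: No


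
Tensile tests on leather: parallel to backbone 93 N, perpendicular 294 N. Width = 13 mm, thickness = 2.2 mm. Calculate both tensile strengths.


Parallel = 3.25 N/mm^2
Perpendicular = 10.28 N/mm^2

Area = 13 x 2.2 = 28.6 mm^2
TS (parallel) = 93 / 28.6 = 3.25 N/mm^2
TS (perpendicular) = 294 / 28.6 = 10.28 N/mm^2


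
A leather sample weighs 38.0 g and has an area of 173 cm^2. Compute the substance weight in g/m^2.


2196.5 g/m^2


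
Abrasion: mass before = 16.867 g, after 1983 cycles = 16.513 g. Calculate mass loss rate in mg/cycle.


0.179 mg/cycle

Mass loss = 16.867 - 16.513 = 0.354 g
Rate = 0.354 / 1983 x 1000 = 0.179 mg/cycle


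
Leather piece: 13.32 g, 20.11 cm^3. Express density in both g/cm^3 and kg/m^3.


Density = 13.32 / 20.11 = 0.662 g/cm^3
Convert: 0.662 x 1000 = 662 kg/m^3


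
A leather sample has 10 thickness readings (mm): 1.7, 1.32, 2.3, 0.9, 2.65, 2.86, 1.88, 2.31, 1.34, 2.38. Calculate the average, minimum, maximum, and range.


Average = 1.96 mm
Min = 0.9 mm
Max = 2.86 mm
Range = 1.96 mm

Sum = 19.64
Average = 19.64 / 10 = 1.96 mm
Minimum = 0.9 mm
Maximum = 2.86 mm
Range = 2.86 - 0.9 = 1.96 mm


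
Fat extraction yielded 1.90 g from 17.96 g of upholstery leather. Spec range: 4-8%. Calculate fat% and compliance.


Fat% = 1.90 / 17.96 x 100 = 10.6%
Spec range: 4-8%
Compliant: No


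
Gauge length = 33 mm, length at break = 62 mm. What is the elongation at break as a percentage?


Extension = 62 - 33 = 29 mm
Elongation = 29 / 33 x 100 = 87.9%


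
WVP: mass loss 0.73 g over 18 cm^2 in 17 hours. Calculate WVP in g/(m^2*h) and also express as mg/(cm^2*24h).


WVP = 23.86 g/(m^2*h)
Daily rate = 57.25 mg/(cm^2*24h)

WVP = 0.73 / (18 x 17) x 10000 = 23.86 g/(m^2*h)
Mass loss in mg = 0.73 x 1000 = 730 mg
Per cm^2 per 24h in mg: 730 x 24 / (18 x 17) = 17520 / 306 = 57.25 mg/(cm^2*24h)


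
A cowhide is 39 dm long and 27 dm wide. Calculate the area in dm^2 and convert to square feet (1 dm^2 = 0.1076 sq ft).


1053 dm^2
113.30 sq ft

Area = 39 x 27 = 1053 dm^2
Conversion: 1053 x 0.1076 = 113.30 sq ft


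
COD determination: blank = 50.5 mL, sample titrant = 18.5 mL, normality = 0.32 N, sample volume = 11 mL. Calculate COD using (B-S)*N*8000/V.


COD = (50.5 - 18.5) x 0.32 x 8000 / 11
COD = 32.0 x 0.32 x 8000 / 11
COD = 7447.3 mg/L


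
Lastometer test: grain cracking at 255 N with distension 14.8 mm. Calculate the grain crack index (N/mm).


Grain crack index = force / distension
Index = 255 / 14.8 = 17.2 N/mm


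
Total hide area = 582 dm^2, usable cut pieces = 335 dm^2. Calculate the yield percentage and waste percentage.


Yield = 57.6%
Waste = 42.4%


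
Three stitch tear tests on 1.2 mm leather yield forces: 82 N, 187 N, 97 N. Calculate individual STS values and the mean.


STS1 = 82 / 1.2 = 68.3 N/mm
STS2 = 187 / 1.2 = 155.8 N/mm
STS3 = 97 / 1.2 = 80.8 N/mm
Mean = (68.3 + 155.8 + 80.8) / 3 = 101.6 N/mm


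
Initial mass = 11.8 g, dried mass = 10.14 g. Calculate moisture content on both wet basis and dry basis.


Moisture lost = 11.8 - 10.14 = 1.66 g
Wet basis MC = 1.66 / 11.8 x 100 = 14.1%
Dry basis MC = 1.66 / 10.14 x 100 = 16.4%


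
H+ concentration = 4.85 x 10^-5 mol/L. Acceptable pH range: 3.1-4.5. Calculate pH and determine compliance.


pH = 4.31
Compliant: Yes

pH = -log10(4.85 x 10^-5) = 4.31
Range: 3.1 to 4.5
Compliant: Yes


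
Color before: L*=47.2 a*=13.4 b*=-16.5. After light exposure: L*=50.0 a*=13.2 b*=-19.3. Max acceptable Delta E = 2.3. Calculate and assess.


dL = 2.8, da = -0.2, db = -2.8
dE = sqrt((2.8)^2 + (-0.2)^2 + (-2.8)^2) = 3.96
Max = 2.3
Passes: No


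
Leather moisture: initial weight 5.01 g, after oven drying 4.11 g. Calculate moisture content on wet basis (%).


18.0%


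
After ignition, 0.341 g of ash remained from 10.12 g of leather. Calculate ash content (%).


3.37%


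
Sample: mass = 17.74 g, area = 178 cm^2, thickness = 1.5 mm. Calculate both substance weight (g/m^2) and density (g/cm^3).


Substance weight = 996.6 g/m^2
Density = 0.664 g/cm^3

SW = 17.74 / 178 x 10000 = 996.6 g/m^2
Volume = 178 x 1.5 / 10 = 26.70 cm^3
Density = 17.74 / 26.70 = 0.664 g/cm^3


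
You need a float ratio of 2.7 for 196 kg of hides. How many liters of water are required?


529.2 L


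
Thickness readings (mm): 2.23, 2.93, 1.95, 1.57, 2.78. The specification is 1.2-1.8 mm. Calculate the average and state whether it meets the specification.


Sum = 11.46
Average = 11.46 / 5 = 2.29 mm
Specification range: 1.2 to 1.8 mm
Within spec: No


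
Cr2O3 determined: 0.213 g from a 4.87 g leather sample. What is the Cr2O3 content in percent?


4.37%


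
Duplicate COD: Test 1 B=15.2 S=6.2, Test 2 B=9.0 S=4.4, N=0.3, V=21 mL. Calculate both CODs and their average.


COD1 = (15.2 - 6.2) x 0.3 x 8000 / 21 = 1028.6 mg/L
COD2 = (9.0 - 4.4) x 0.3 x 8000 / 21 = 525.7 mg/L
Average = (1028.6 + 525.7) / 2 = 777.2 mg/L


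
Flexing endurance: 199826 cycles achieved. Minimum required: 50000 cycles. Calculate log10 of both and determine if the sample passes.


log10(199826) = 5.30
log10(50000) = 4.70
Passes: Yes


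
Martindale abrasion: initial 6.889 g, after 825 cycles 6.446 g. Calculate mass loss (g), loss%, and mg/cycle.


Loss = 6.889 - 6.446 = 0.443 g
Loss% = 0.443 / 6.889 x 100 = 6.43%
Rate = 0.443 / 825 x 1000 = 0.537 mg/cycle


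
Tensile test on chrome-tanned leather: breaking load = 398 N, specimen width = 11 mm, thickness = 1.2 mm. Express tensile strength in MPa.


30.15 MPa

Cross-section = 11 x 1.2 = 13.2 mm^2
TS = 398 / 13.2 = 30.15 MPa
(1 N/mm^2 = 1 MPa)


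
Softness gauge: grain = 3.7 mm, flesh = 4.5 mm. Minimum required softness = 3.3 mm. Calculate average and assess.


Average softness = 4.10 mm
Meets requirement: Yes

Average = (3.7 + 4.5) / 2 = 4.10 mm
Minimum = 3.3 mm
Meets requirement: Yes


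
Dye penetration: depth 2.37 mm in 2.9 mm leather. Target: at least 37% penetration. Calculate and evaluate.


Penetration = 2.37 / 2.9 x 100 = 81.7%
Target: 37%
Meets target: Yes


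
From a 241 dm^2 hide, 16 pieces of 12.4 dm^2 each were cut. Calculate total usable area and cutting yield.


Total usable = 16 x 12.4 = 198.4 dm^2
Yield = 198.4 / 241 x 100 = 82.3%


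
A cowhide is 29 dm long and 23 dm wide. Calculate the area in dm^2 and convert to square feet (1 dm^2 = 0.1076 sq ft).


Area = 29 x 23 = 667 dm^2
Conversion: 667 x 0.1076 = 71.77 sq ft


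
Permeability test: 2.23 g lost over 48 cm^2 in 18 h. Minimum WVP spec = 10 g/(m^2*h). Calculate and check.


WVP = 25.81 g/(m^2*h)
Meets specification: Yes

WVP = 2.23 / (48 x 18) x 10000 = 25.81 g/(m^2*h)
Minimum: 10 g/(m^2*h)
Meets spec: Yes


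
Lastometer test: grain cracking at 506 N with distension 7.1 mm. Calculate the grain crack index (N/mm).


Grain crack index = force / distension
Index = 506 / 7.1 = 71.3 N/mm


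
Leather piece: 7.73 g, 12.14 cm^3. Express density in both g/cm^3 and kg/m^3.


Density = 7.73 / 12.14 = 0.637 g/cm^3
Convert: 0.637 x 1000 = 637 kg/m^3


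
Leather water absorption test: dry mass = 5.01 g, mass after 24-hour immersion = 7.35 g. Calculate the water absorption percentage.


46.7%

Water absorbed = 7.35 - 5.01 = 2.34 g
WA% = 2.34 / 5.01 x 100 = 46.7%


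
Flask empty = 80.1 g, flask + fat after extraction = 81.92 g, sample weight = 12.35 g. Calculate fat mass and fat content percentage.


Fat mass = 1.82 g
Fat content = 14.7%

Fat mass = 81.92 - 80.1 = 1.82 g
Fat% = 1.82 / 12.35 x 100 = 14.7%


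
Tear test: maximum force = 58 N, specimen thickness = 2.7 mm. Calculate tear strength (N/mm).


Tear strength = force / thickness
Tear = 58 / 2.7 = 21.5 N/mm


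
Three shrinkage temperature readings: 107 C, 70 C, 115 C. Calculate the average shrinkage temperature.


97.3 C


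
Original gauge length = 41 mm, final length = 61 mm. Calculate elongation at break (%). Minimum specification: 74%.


Elongation = 48.8%
Meets spec: No

Extension = 61 - 41 = 20 mm
Elongation = 20 / 41 x 100 = 48.8%
Minimum required: 74%
Meets specification: No


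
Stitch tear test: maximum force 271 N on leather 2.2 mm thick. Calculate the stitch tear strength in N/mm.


123.2 N/mm


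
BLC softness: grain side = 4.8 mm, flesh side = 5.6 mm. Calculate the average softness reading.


Average = (4.8 + 5.6) / 2
Average = 5.20 mm


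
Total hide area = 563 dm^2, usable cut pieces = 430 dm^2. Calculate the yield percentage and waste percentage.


Yield = 76.4%
Waste = 23.6%

Yield = 430 / 563 x 100 = 76.4%
Waste = 563 - 430 = 133 dm^2
Waste% = 100 - 76.4 = 23.6%


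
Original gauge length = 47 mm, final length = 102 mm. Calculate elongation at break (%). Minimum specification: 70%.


Elongation = 117.0%
Meets spec: Yes


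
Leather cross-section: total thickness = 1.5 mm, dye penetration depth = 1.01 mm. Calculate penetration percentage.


Penetration% = 1.01 / 1.5 x 100
Penetration = 67.3%


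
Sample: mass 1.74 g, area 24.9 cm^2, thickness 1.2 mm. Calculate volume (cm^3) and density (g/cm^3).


Volume = 2.988 cm^3
Density = 0.582 g/cm^3


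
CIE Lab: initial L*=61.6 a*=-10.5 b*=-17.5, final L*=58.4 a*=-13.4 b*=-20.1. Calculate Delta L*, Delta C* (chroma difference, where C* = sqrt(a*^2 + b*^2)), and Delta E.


Delta L* = 58.4 - 61.6 = -3.2
C1* = sqrt((-10.5)^2 + (-17.5)^2) = 20.408
C2* = sqrt((-13.4)^2 + (-20.1)^2) = 24.157
Delta C* = 24.157 - 20.408 = 3.75
Delta E = sqrt((-3.2)^2 + (-2.9)^2 + (-2.6)^2) = 5.04


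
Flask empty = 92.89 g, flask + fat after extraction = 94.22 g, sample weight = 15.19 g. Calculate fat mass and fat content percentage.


Fat mass = 94.22 - 92.89 = 1.33 g
Fat% = 1.33 / 15.19 x 100 = 8.8%


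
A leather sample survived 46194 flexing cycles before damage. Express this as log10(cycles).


4.66

log10(46194) = 4.66


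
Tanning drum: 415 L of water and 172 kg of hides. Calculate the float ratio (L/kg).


2.4


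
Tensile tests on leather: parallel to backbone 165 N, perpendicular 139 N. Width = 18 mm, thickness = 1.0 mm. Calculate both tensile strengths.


Parallel = 9.17 N/mm^2
Perpendicular = 7.72 N/mm^2


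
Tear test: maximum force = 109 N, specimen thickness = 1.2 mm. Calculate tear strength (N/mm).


90.8 N/mm


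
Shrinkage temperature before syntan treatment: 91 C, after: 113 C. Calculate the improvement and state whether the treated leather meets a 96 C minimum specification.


Improvement = 113 - 91 = 22 C
Spec check: 113 C >= 96 C? Yes


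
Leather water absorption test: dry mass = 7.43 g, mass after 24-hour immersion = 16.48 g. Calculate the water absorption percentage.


121.8%


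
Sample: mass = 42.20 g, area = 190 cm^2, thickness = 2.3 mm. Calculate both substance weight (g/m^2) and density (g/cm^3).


SW = 42.20 / 190 x 10000 = 2221.1 g/m^2
Volume = 190 x 2.3 / 10 = 43.70 cm^3
Density = 42.20 / 43.70 = 0.966 g/cm^3


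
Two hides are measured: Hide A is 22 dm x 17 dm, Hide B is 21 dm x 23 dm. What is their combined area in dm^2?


857 dm^2

Hide A area = 22 x 17 = 374 dm^2
Hide B area = 21 x 23 = 483 dm^2
Total = 374 + 483 = 857 dm^2


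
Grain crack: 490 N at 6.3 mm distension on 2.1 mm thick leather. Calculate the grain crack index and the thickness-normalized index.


Crack index = 77.8 N/mm
Normalized index = 37.0 N/mm per mm


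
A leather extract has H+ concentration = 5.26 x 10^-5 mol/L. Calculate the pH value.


pH = 4.28

pH = -log10[H+]
pH = -log10(5.26 x 10^-5) = 4.28


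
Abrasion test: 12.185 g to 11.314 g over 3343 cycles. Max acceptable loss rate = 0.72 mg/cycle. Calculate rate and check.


Loss = 12.185 - 11.314 = 0.871 g
Rate = 0.871 g / 3343 cycles x 1000 = 0.261 mg/cycle
Max = 0.72 mg/cycle
Passes: Yes


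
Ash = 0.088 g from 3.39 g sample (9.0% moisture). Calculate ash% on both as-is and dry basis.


As-is ash% = 0.088 / 3.39 x 100 = 2.60%
Dry mass = 3.39 x (100 - 9.0) / 100 = 3.0849 g
Dry-basis ash% = 0.088 / 3.0849 x 100 = 2.85%


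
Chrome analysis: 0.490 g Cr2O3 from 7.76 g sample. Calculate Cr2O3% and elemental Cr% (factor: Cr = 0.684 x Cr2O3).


Cr2O3% = 0.490 / 7.76 x 100 = 6.31%
Cr% = 6.31 x 0.684 = 4.32%


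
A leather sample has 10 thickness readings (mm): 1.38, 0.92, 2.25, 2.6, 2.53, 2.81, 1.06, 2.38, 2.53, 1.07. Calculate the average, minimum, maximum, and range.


Sum = 19.53
Average = 19.53 / 10 = 1.95 mm
Minimum = 0.92 mm
Maximum = 2.81 mm
Range = 2.81 - 0.92 = 1.89 mm


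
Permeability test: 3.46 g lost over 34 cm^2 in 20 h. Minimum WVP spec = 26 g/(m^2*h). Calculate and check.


WVP = 3.46 / (34 x 20) x 10000 = 50.88 g/(m^2*h)
Minimum: 26 g/(m^2*h)
Meets spec: Yes


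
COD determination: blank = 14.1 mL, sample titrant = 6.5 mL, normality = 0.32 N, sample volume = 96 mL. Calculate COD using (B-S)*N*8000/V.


202.7 mg/L

COD = (14.1 - 6.5) x 0.32 x 8000 / 96
COD = 7.6 x 0.32 x 8000 / 96
COD = 202.7 mg/L


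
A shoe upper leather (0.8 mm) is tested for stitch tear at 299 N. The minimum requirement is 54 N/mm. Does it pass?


STS = 373.8 N/mm
Passes: Yes


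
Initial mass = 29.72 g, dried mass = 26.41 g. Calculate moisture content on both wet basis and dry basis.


Moisture lost = 29.72 - 26.41 = 3.31 g
Wet basis MC = 3.31 / 29.72 x 100 = 11.1%
Dry basis MC = 3.31 / 26.41 x 100 = 12.5%


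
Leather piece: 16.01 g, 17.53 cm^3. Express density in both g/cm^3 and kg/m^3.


0.913 g/cm^3
913 kg/m^3


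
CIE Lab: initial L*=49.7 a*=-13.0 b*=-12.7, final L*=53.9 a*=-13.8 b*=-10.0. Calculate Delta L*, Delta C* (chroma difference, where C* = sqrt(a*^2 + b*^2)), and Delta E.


Delta L* = 4.2
Delta C* = -1.13
Delta E = 5.06

Delta L* = 53.9 - 49.7 = 4.2
C1* = sqrt((-13.0)^2 + (-12.7)^2) = 18.174
C2* = sqrt((-13.8)^2 + (-10.0)^2) = 17.042
Delta C* = 17.042 - 18.174 = -1.13
Delta E = sqrt((4.2)^2 + (-0.8)^2 + (2.7)^2) = 5.06


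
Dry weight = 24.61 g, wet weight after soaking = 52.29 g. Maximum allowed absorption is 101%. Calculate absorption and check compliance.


WA = (52.29 - 24.61) / 24.61 x 100 = 112.5%
Maximum allowed: 101%
Compliant: No


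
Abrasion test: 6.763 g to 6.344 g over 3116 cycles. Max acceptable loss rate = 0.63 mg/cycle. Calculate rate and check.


Loss = 6.763 - 6.344 = 0.419 g
Rate = 0.419 g / 3116 cycles x 1000 = 0.134 mg/cycle
Max = 0.63 mg/cycle
Passes: Yes


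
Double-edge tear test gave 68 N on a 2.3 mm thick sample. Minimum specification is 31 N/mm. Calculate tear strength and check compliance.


Tear strength = 68 / 2.3 = 29.6 N/mm
Required minimum = 31 N/mm
Compliant: No


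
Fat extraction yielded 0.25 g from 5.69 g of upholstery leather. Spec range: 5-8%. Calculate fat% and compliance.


Fat% = 0.25 / 5.69 x 100 = 4.4%
Spec range: 5-8%
Compliant: No


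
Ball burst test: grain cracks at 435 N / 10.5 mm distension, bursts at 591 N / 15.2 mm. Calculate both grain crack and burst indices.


Crack index = 435 / 10.5 = 41.4 N/mm
Burst index = 591 / 15.2 = 38.9 N/mm


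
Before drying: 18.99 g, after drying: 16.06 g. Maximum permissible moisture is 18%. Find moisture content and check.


MC = (18.99 - 16.06) / 18.99 x 100 = 15.4%
Maximum: 18%
Acceptable: Yes


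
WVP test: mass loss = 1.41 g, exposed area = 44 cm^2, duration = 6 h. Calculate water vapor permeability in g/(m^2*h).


WVP = mass_loss / (area x time) x 10000
WVP = 1.41 / (44 x 6) x 10000
WVP = 1.41 / 264 x 10000 = 53.41 g/(m^2*h)


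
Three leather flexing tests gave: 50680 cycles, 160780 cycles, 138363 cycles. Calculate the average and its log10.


Average = (50680 + 160780 + 138363) / 3 = 116608 cycles
log10(116608) = 5.07


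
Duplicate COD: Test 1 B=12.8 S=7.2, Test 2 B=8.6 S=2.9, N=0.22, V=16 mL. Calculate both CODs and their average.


COD1 = 616.0 mg/L
COD2 = 627.0 mg/L
Average = 621.5 mg/L

COD1 = (12.8 - 7.2) x 0.22 x 8000 / 16 = 616.0 mg/L
COD2 = (8.6 - 2.9) x 0.22 x 8000 / 16 = 627.0 mg/L
Average = (616.0 + 627.0) / 2 = 621.5 mg/L


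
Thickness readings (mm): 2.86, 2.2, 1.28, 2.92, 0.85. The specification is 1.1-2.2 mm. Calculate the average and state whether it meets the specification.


Sum = 10.11
Average = 10.11 / 5 = 2.02 mm
Specification range: 1.1 to 2.2 mm
Within spec: Yes


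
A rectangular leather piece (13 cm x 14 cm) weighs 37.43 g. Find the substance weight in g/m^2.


2056.6 g/m^2

Area = 13 x 14 = 182 cm^2
SW = 37.43 / 182 x 10000 = 2056.6 g/m^2


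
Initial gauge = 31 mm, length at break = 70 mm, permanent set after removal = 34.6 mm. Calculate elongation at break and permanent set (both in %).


Elongation at break = 125.8%
Permanent set = 11.6%


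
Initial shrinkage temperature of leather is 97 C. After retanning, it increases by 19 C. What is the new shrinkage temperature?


116 C

New Ts = 97 + 19 = 116 C


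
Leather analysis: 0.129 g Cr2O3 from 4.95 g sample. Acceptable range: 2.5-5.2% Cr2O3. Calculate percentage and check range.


Cr2O3% = 0.129 / 4.95 x 100 = 2.61%
Acceptable range: 2.5 to 5.2%
Within range: Yes


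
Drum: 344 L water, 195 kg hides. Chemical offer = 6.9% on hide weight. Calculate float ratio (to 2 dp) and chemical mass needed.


Float ratio = 344 / 195 = 1.76
Chemical = 195 x 6.9 / 100 = 13.455 kg


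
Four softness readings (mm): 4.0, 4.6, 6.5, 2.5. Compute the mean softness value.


Sum = 4.0 + 4.6 + 6.5 + 2.5
Mean = 17.6 / 4 = 4.40 mm


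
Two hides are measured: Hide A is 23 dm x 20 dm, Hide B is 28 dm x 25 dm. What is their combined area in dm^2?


Hide A area = 23 x 20 = 460 dm^2
Hide B area = 28 x 25 = 700 dm^2
Total = 460 + 700 = 1160 dm^2


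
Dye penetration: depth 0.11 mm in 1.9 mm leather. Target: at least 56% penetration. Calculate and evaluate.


Penetration = 0.11 / 1.9 x 100 = 5.8%
Target: 56%
Meets target: No


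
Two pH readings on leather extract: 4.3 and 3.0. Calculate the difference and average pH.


Difference = 1.3
Average pH = 3.65

Difference = |4.3 - 3.0| = 1.3
Average = (4.3 + 3.0) / 2 = 3.65


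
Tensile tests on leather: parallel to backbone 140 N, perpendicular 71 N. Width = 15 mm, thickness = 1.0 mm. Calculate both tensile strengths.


Parallel = 9.33 N/mm^2
Perpendicular = 4.73 N/mm^2


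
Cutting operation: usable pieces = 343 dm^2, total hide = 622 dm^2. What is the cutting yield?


Yield = usable / total x 100
Yield = 343 / 622 x 100 = 55.1%


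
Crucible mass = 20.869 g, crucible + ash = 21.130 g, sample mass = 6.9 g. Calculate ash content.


Ash mass = 21.130 - 20.869 = 0.261 g
Ash% = 0.261 / 6.9 x 100 = 3.78%


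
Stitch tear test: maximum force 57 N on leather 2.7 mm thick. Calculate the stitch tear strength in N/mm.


Stitch tear strength = force / thickness
STS = 57 / 2.7 = 21.1 N/mm


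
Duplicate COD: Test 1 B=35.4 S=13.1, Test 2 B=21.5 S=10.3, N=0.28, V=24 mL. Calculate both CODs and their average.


COD1 = (35.4 - 13.1) x 0.28 x 8000 / 24 = 2081.3 mg/L
COD2 = (21.5 - 10.3) x 0.28 x 8000 / 24 = 1045.3 mg/L
Average = (2081.3 + 1045.3) / 2 = 1563.3 mg/L


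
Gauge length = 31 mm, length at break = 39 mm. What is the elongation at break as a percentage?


Extension = 39 - 31 = 8 mm
Elongation = 8 / 31 x 100 = 25.8%


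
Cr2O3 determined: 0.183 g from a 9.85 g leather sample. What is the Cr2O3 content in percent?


Cr2O3% = 0.183 / 9.85 x 100
Cr2O3% = 1.86%


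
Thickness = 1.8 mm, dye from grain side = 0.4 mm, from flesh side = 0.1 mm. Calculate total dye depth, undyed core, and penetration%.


Total dyed = 0.4 + 0.1 = 0.50 mm
Undyed core = 1.8 - 0.50 = 1.30 mm
Penetration = 0.50 / 1.8 x 100 = 27.8%


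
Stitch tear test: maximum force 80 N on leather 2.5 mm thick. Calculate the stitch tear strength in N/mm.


32.0 N/mm

Stitch tear strength = force / thickness
STS = 80 / 2.5 = 32.0 N/mm


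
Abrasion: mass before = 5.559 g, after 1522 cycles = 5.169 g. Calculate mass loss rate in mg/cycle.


0.256 mg/cycle

Mass loss = 5.559 - 5.169 = 0.390 g
Rate = 0.390 / 1522 x 1000 = 0.256 mg/cycle


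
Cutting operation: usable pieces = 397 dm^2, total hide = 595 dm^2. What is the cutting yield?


Yield = usable / total x 100
Yield = 397 / 595 x 100 = 66.7%


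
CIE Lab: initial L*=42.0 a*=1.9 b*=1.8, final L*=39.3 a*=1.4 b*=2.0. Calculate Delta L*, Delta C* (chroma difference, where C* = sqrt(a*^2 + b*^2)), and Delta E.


Delta L* = -2.7
Delta C* = -0.18
Delta E = 2.75


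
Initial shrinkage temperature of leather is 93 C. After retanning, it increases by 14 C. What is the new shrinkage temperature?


107 C

New Ts = 93 + 14 = 107 C


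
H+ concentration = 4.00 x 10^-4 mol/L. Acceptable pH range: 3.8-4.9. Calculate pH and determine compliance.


pH = -log10(4.00 x 10^-4) = 3.40
Range: 3.8 to 4.9
Compliant: No


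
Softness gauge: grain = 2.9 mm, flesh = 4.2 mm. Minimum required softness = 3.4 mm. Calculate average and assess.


Average = (2.9 + 4.2) / 2 = 3.55 mm
Minimum = 3.4 mm
Meets requirement: Yes


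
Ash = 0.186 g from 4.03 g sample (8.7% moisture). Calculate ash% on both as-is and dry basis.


As-is ash% = 0.186 / 4.03 x 100 = 4.62%
Dry mass = 4.03 x (100 - 8.7) / 100 = 3.67939 g
Dry-basis ash% = 0.186 / 3.67939 x 100 = 5.06%


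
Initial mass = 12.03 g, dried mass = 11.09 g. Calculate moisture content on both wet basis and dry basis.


Moisture lost = 12.03 - 11.09 = 0.94 g
Wet basis MC = 0.94 / 12.03 x 100 = 7.8%
Dry basis MC = 0.94 / 11.09 x 100 = 8.5%


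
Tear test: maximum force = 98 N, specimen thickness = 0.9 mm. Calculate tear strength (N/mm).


108.9 N/mm


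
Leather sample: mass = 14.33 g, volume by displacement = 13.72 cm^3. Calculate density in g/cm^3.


1.044 g/cm^3


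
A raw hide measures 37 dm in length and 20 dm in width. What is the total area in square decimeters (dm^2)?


740 dm^2


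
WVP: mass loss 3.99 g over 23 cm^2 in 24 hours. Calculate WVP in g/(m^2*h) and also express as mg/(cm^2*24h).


WVP = 72.28 g/(m^2*h)
Daily rate = 173.48 mg/(cm^2*24h)

WVP = 3.99 / (23 x 24) x 10000 = 72.28 g/(m^2*h)
Mass loss in mg = 3.99 x 1000 = 3990 mg
Per cm^2 per 24h in mg: 3990 x 24 / (23 x 24) = 95760 / 552 = 173.48 mg/(cm^2*24h)


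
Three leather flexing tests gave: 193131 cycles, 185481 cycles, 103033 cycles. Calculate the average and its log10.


Average = 160548 cycles
log10 = 5.21

Average = (193131 + 185481 + 103033) / 3 = 160548 cycles
log10(160548) = 5.21


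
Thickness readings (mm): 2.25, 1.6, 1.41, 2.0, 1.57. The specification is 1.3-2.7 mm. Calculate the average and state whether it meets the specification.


Sum = 8.83
Average = 8.83 / 5 = 1.77 mm
Specification range: 1.3 to 2.7 mm
Within spec: Yes
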